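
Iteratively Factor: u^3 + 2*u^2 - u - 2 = (u + 1)*(u^2 + u - 2) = (u + 1)*(u + 2)*(u - 1)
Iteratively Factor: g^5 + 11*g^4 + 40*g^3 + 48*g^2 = (g)*(g^4 + 11*g^3 + 40*g^2 + 48*g) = g*(g + 4)*(g^3 + 7*g^2 + 12*g) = g*(g + 3)*(g + 4)*(g^2 + 4*g) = g^2*(g + 3)*(g + 4)*(g + 4)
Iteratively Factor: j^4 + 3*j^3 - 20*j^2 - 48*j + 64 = (j + 4)*(j^3 - j^2 - 16*j + 16) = (j + 4)^2*(j^2 - 5*j + 4) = (j - 4)*(j + 4)^2*(j - 1)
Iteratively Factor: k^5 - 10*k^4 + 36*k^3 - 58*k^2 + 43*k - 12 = (k - 1)*(k^4 - 9*k^3 + 27*k^2 - 31*k + 12) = (k - 3)*(k - 1)*(k^3 - 6*k^2 + 9*k - 4) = (k - 3)*(k - 1)^2*(k^2 - 5*k + 4) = (k - 3)*(k - 1)^3*(k - 4)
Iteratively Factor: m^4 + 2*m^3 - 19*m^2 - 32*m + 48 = (m - 4)*(m^3 + 6*m^2 + 5*m - 12) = (m - 4)*(m + 3)*(m^2 + 3*m - 4) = (m - 4)*(m - 1)*(m + 3)*(m + 4)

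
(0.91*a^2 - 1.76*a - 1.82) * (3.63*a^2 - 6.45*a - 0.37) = 3.3033*a^4 - 12.2583*a^3 + 4.4087*a^2 + 12.3902*a + 0.6734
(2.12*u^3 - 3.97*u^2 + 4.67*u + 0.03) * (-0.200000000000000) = -0.424*u^3 + 0.794*u^2 - 0.934*u - 0.006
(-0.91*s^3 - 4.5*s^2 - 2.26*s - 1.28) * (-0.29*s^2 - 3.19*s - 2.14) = 0.2639*s^5 + 4.2079*s^4 + 16.9578*s^3 + 17.2106*s^2 + 8.9196*s + 2.7392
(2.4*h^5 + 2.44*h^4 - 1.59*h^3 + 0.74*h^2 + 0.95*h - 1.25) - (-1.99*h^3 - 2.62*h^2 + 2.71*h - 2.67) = 2.4*h^5 + 2.44*h^4 + 0.4*h^3 + 3.36*h^2 - 1.76*h + 1.42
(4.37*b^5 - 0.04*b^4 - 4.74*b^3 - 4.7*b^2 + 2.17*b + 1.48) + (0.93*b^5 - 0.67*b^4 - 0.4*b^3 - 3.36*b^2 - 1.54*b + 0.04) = 5.3*b^5 - 0.71*b^4 - 5.14*b^3 - 8.06*b^2 + 0.63*b + 1.52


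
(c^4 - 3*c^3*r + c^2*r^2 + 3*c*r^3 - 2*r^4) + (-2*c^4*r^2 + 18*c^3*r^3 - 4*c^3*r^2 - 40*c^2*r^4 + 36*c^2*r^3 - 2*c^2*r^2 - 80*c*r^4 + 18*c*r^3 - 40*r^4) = -2*c^4*r^2 + c^4 + 18*c^3*r^3 - 4*c^3*r^2 - 3*c^3*r - 40*c^2*r^4 + 36*c^2*r^3 - c^2*r^2 - 80*c*r^4 + 21*c*r^3 - 42*r^4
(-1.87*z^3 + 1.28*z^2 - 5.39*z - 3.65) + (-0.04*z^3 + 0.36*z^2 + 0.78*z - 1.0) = -1.91*z^3 + 1.64*z^2 - 4.61*z - 4.65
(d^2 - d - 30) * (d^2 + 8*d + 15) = d^4 + 7*d^3 - 23*d^2 - 255*d - 450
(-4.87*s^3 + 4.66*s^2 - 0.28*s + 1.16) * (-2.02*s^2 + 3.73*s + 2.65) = 9.8374*s^5 - 27.5783*s^4 + 5.0419*s^3 + 8.9614*s^2 + 3.5848*s + 3.074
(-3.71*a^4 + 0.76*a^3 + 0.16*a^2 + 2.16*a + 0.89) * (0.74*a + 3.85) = -2.7454*a^5 - 13.7211*a^4 + 3.0444*a^3 + 2.2144*a^2 + 8.9746*a + 3.4265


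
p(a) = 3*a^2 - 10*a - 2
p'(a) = 6*a - 10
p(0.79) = -8.03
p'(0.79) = -5.26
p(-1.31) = 16.25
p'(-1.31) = -17.86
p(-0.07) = -1.29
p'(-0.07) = -10.42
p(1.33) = -9.99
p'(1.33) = -2.02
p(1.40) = -10.12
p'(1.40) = -1.60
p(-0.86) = 8.82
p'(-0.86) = -15.16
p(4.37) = 11.59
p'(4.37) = 16.22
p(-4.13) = 90.47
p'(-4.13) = -34.78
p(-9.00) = 331.00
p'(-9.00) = -64.00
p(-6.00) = 166.00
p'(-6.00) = -46.00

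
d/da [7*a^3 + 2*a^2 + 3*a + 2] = 21*a^2 + 4*a + 3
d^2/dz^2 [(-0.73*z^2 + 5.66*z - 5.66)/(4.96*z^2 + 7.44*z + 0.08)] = (332.367616*z^3 - 833.732352*z^2 - 1266.680832*z - 628.857984)/(122.023936*z^6 + 549.107712*z^5 + 829.565952*z^4 + 429.543936*z^3 + 13.380096*z^2 + 0.142848*z + 0.000512)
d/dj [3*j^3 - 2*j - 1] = 9*j^2 - 2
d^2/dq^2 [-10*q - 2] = 0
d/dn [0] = 0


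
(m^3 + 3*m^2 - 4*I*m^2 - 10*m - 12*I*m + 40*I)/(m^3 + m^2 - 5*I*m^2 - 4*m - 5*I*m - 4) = (m^2 + 3*m - 10)/(m^2 + m*(1 - I) - I)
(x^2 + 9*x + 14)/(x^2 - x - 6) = (x + 7)/(x - 3)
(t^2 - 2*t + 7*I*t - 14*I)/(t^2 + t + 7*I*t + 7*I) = (t - 2)/(t + 1)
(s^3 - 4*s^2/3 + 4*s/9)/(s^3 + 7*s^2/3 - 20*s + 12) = s*(3*s - 2)/(3*(s^2 + 3*s - 18))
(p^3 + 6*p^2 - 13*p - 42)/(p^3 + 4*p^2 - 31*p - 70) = (p - 3)/(p - 5)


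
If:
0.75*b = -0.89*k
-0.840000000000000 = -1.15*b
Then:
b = 0.73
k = -0.62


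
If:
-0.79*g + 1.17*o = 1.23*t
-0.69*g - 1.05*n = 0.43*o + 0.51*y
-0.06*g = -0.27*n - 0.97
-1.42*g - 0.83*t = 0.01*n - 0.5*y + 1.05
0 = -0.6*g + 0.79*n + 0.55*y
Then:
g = 0.28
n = -3.53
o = 1.81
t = 1.54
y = 5.37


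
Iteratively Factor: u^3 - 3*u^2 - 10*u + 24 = (u - 4)*(u^2 + u - 6) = (u - 4)*(u + 3)*(u - 2)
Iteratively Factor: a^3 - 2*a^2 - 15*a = (a + 3)*(a^2 - 5*a) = a*(a + 3)*(a - 5)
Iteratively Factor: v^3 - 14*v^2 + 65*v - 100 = (v - 5)*(v^2 - 9*v + 20) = (v - 5)*(v - 4)*(v - 5)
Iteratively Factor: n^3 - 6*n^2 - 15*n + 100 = (n - 5)*(n^2 - n - 20) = (n - 5)^2*(n + 4)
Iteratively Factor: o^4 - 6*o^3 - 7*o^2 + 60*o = (o - 4)*(o^3 - 2*o^2 - 15*o) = o*(o - 4)*(o^2 - 2*o - 15) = o*(o - 5)*(o - 4)*(o + 3)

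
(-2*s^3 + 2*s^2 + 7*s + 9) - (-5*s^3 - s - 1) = 3*s^3 + 2*s^2 + 8*s + 10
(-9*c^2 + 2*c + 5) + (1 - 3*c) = -9*c^2 - c + 6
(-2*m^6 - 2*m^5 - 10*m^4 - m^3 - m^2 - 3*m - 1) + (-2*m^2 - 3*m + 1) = -2*m^6 - 2*m^5 - 10*m^4 - m^3 - 3*m^2 - 6*m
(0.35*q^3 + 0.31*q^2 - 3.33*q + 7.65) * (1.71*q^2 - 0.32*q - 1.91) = 0.5985*q^5 + 0.4181*q^4 - 6.462*q^3 + 13.555*q^2 + 3.9123*q - 14.6115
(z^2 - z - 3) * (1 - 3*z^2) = -3*z^4 + 3*z^3 + 10*z^2 - z - 3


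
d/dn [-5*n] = -5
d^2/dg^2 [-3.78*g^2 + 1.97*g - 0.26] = -7.56000000000000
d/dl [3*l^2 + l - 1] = 6*l + 1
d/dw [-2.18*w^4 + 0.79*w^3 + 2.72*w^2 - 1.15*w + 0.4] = -8.72*w^3 + 2.37*w^2 + 5.44*w - 1.15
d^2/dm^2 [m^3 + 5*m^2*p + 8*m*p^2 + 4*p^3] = 6*m + 10*p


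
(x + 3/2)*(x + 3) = x^2 + 9*x/2 + 9/2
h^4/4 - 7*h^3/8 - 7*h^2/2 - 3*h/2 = h*(h/2 + 1/4)*(h/2 + 1)*(h - 6)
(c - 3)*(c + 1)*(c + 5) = c^3 + 3*c^2 - 13*c - 15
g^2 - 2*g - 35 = (g - 7)*(g + 5)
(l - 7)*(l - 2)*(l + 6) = l^3 - 3*l^2 - 40*l + 84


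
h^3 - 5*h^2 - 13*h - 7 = (h - 7)*(h + 1)^2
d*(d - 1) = d^2 - d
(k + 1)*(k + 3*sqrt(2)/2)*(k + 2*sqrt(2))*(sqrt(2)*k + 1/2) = sqrt(2)*k^4 + sqrt(2)*k^3 + 15*k^3/2 + 15*k^2/2 + 31*sqrt(2)*k^2/4 + 3*k + 31*sqrt(2)*k/4 + 3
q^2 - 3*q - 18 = (q - 6)*(q + 3)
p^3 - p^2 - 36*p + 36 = (p - 6)*(p - 1)*(p + 6)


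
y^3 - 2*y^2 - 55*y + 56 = (y - 8)*(y - 1)*(y + 7)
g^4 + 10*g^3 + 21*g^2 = g^2*(g + 3)*(g + 7)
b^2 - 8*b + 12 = (b - 6)*(b - 2)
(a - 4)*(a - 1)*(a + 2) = a^3 - 3*a^2 - 6*a + 8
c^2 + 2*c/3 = c*(c + 2/3)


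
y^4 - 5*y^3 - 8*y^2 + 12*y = y*(y - 6)*(y - 1)*(y + 2)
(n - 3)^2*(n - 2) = n^3 - 8*n^2 + 21*n - 18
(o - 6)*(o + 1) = o^2 - 5*o - 6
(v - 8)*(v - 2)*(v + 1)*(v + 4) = v^4 - 5*v^3 - 30*v^2 + 40*v + 64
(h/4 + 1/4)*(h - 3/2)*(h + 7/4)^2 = h^4/4 + 3*h^3/4 - 3*h^2/64 - 217*h/128 - 147/128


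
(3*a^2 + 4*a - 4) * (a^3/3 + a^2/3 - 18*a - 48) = a^5 + 7*a^4/3 - 54*a^3 - 652*a^2/3 - 120*a + 192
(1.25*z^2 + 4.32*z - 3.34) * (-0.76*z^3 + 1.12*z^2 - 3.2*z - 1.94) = -0.95*z^5 - 1.8832*z^4 + 3.3768*z^3 - 19.9898*z^2 + 2.3072*z + 6.4796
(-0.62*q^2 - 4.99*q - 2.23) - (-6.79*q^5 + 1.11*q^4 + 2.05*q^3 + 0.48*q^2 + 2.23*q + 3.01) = 6.79*q^5 - 1.11*q^4 - 2.05*q^3 - 1.1*q^2 - 7.22*q - 5.24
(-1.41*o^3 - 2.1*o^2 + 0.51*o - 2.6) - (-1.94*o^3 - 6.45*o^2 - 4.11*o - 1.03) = 0.53*o^3 + 4.35*o^2 + 4.62*o - 1.57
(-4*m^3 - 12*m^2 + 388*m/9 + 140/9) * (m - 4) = -4*m^4 + 4*m^3 + 820*m^2/9 - 1412*m/9 - 560/9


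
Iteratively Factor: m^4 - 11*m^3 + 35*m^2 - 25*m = (m - 5)*(m^3 - 6*m^2 + 5*m) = m*(m - 5)*(m^2 - 6*m + 5) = m*(m - 5)^2*(m - 1)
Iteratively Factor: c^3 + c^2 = (c)*(c^2 + c) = c*(c + 1)*(c)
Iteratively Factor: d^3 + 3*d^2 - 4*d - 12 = (d - 2)*(d^2 + 5*d + 6) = (d - 2)*(d + 3)*(d + 2)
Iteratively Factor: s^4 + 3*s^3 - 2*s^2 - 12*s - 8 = (s + 2)*(s^3 + s^2 - 4*s - 4) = (s + 1)*(s + 2)*(s^2 - 4) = (s + 1)*(s + 2)^2*(s - 2)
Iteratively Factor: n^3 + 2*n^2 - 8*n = (n - 2)*(n^2 + 4*n) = n*(n - 2)*(n + 4)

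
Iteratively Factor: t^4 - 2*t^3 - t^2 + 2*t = (t + 1)*(t^3 - 3*t^2 + 2*t) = (t - 1)*(t + 1)*(t^2 - 2*t) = t*(t - 1)*(t + 1)*(t - 2)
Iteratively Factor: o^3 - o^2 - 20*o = (o)*(o^2 - o - 20) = o*(o - 5)*(o + 4)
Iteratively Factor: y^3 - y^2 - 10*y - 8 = (y + 2)*(y^2 - 3*y - 4) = (y - 4)*(y + 2)*(y + 1)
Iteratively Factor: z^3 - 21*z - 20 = (z + 4)*(z^2 - 4*z - 5) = (z - 5)*(z + 4)*(z + 1)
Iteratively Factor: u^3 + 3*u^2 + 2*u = (u)*(u^2 + 3*u + 2) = u*(u + 1)*(u + 2)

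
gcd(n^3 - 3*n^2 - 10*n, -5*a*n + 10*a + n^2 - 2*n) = 1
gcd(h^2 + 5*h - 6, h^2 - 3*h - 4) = 1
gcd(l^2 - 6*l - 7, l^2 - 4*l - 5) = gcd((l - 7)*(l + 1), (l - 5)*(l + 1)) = l + 1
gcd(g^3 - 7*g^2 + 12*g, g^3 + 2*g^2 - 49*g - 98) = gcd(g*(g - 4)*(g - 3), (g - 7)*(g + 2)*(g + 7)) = 1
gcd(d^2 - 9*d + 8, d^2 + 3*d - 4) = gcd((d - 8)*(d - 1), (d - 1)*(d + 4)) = d - 1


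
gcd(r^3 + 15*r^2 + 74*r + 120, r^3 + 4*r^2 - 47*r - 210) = r^2 + 11*r + 30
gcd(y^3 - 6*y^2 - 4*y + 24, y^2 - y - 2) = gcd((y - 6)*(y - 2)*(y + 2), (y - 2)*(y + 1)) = y - 2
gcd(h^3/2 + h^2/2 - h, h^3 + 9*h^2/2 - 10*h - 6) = 1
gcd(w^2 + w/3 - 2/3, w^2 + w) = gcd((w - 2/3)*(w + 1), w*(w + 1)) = w + 1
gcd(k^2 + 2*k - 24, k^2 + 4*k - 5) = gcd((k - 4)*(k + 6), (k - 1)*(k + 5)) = 1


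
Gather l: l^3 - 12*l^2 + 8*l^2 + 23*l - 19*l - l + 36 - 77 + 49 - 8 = l^3 - 4*l^2 + 3*l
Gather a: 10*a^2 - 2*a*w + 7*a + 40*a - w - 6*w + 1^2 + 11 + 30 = 10*a^2 + a*(47 - 2*w) - 7*w + 42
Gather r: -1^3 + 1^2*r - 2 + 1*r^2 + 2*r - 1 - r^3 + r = -r^3 + r^2 + 4*r - 4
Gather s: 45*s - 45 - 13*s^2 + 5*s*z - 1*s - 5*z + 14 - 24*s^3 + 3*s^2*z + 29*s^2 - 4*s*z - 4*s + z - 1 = -24*s^3 + s^2*(3*z + 16) + s*(z + 40) - 4*z - 32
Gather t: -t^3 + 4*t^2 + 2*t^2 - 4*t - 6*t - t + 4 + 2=-t^3 + 6*t^2 - 11*t + 6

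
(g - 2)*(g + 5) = g^2 + 3*g - 10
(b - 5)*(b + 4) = b^2 - b - 20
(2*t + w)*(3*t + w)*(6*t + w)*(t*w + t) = 36*t^4*w + 36*t^4 + 36*t^3*w^2 + 36*t^3*w + 11*t^2*w^3 + 11*t^2*w^2 + t*w^4 + t*w^3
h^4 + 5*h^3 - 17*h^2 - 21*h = h*(h - 3)*(h + 1)*(h + 7)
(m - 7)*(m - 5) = m^2 - 12*m + 35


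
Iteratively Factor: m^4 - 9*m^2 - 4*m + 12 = (m + 2)*(m^3 - 2*m^2 - 5*m + 6) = (m + 2)^2*(m^2 - 4*m + 3) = (m - 1)*(m + 2)^2*(m - 3)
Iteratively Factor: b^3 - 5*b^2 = (b)*(b^2 - 5*b) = b^2*(b - 5)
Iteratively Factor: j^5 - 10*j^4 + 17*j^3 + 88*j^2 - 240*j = (j - 4)*(j^4 - 6*j^3 - 7*j^2 + 60*j) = (j - 4)^2*(j^3 - 2*j^2 - 15*j) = (j - 4)^2*(j + 3)*(j^2 - 5*j) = j*(j - 4)^2*(j + 3)*(j - 5)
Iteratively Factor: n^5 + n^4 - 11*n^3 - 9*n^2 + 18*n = (n - 3)*(n^4 + 4*n^3 + n^2 - 6*n) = (n - 3)*(n + 3)*(n^3 + n^2 - 2*n) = (n - 3)*(n + 2)*(n + 3)*(n^2 - n) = n*(n - 3)*(n + 2)*(n + 3)*(n - 1)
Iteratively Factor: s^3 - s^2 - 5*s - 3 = (s + 1)*(s^2 - 2*s - 3) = (s - 3)*(s + 1)*(s + 1)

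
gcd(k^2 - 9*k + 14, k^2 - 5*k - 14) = k - 7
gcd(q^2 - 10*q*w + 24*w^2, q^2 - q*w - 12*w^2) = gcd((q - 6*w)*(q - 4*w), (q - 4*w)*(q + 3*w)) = q - 4*w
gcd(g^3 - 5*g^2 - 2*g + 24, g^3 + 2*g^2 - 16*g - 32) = g^2 - 2*g - 8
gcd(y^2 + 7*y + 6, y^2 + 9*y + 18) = y + 6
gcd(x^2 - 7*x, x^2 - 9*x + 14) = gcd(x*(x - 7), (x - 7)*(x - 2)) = x - 7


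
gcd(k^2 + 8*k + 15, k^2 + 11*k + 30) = k + 5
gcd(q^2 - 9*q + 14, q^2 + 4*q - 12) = q - 2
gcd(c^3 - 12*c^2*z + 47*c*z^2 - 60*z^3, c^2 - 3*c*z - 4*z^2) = -c + 4*z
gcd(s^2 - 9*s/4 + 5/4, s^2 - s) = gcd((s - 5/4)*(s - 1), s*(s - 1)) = s - 1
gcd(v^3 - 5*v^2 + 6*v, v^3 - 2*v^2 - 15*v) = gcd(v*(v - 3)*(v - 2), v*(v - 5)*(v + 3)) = v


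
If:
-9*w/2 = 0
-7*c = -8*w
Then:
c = 0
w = 0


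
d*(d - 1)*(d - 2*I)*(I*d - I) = I*d^4 + 2*d^3 - 2*I*d^3 - 4*d^2 + I*d^2 + 2*d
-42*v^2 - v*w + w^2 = (-7*v + w)*(6*v + w)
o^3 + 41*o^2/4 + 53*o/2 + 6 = (o + 1/4)*(o + 4)*(o + 6)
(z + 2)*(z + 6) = z^2 + 8*z + 12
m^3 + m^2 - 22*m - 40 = (m - 5)*(m + 2)*(m + 4)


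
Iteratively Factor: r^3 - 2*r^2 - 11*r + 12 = (r + 3)*(r^2 - 5*r + 4) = (r - 4)*(r + 3)*(r - 1)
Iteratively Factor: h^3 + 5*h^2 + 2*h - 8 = (h + 4)*(h^2 + h - 2) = (h + 2)*(h + 4)*(h - 1)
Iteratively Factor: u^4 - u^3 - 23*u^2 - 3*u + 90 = (u + 3)*(u^3 - 4*u^2 - 11*u + 30) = (u - 5)*(u + 3)*(u^2 + u - 6) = (u - 5)*(u - 2)*(u + 3)*(u + 3)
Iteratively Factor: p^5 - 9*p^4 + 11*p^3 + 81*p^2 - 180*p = (p - 5)*(p^4 - 4*p^3 - 9*p^2 + 36*p) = (p - 5)*(p - 3)*(p^3 - p^2 - 12*p) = (p - 5)*(p - 4)*(p - 3)*(p^2 + 3*p) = p*(p - 5)*(p - 4)*(p - 3)*(p + 3)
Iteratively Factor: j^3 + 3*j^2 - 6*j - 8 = (j + 1)*(j^2 + 2*j - 8) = (j - 2)*(j + 1)*(j + 4)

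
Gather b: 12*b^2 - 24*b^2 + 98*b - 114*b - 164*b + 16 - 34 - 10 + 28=-12*b^2 - 180*b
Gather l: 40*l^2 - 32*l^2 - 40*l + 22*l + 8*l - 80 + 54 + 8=8*l^2 - 10*l - 18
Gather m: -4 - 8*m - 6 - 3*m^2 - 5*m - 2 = -3*m^2 - 13*m - 12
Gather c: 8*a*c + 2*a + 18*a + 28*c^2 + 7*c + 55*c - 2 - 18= 20*a + 28*c^2 + c*(8*a + 62) - 20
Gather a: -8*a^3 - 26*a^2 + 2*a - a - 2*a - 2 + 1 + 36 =-8*a^3 - 26*a^2 - a + 35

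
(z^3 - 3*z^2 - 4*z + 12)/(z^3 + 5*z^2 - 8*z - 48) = (z^2 - 4)/(z^2 + 8*z + 16)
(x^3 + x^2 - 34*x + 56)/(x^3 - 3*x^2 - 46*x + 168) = (x - 2)/(x - 6)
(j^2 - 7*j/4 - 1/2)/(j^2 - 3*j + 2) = (j + 1/4)/(j - 1)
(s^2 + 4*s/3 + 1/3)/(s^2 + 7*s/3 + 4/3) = (3*s + 1)/(3*s + 4)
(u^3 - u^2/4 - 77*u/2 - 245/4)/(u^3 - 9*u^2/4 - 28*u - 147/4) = (u + 5)/(u + 3)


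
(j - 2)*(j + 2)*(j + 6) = j^3 + 6*j^2 - 4*j - 24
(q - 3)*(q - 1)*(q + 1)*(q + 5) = q^4 + 2*q^3 - 16*q^2 - 2*q + 15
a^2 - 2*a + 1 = (a - 1)^2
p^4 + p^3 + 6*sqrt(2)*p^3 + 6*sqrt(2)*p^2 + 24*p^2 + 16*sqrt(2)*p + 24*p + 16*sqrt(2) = (p + 1)*(p + 2*sqrt(2))^3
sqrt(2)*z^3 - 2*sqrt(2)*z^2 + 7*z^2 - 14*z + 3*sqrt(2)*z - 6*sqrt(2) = (z - 2)*(z + 3*sqrt(2))*(sqrt(2)*z + 1)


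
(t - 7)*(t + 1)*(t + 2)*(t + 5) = t^4 + t^3 - 39*t^2 - 109*t - 70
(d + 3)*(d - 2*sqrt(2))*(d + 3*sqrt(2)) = d^3 + sqrt(2)*d^2 + 3*d^2 - 12*d + 3*sqrt(2)*d - 36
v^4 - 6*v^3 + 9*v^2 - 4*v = v*(v - 4)*(v - 1)^2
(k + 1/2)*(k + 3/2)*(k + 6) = k^3 + 8*k^2 + 51*k/4 + 9/2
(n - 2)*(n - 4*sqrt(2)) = n^2 - 4*sqrt(2)*n - 2*n + 8*sqrt(2)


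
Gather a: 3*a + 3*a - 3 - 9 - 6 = 6*a - 18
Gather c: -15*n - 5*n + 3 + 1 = 4 - 20*n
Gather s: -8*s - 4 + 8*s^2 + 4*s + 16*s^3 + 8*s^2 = 16*s^3 + 16*s^2 - 4*s - 4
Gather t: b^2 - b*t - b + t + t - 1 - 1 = b^2 - b + t*(2 - b) - 2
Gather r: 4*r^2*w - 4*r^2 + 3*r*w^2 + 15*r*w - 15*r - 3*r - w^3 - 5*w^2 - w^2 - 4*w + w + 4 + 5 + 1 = r^2*(4*w - 4) + r*(3*w^2 + 15*w - 18) - w^3 - 6*w^2 - 3*w + 10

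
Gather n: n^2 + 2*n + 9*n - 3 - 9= n^2 + 11*n - 12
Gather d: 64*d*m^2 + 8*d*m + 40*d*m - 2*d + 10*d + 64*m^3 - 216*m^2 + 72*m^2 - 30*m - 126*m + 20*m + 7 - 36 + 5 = d*(64*m^2 + 48*m + 8) + 64*m^3 - 144*m^2 - 136*m - 24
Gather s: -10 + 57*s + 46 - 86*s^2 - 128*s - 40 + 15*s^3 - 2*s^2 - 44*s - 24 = 15*s^3 - 88*s^2 - 115*s - 28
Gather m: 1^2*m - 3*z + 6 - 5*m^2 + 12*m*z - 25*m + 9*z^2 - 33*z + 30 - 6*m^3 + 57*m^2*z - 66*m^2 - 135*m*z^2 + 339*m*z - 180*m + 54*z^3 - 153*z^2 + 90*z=-6*m^3 + m^2*(57*z - 71) + m*(-135*z^2 + 351*z - 204) + 54*z^3 - 144*z^2 + 54*z + 36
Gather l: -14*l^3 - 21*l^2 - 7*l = -14*l^3 - 21*l^2 - 7*l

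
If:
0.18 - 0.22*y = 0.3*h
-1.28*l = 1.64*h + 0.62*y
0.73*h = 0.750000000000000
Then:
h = 1.03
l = -1.03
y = -0.58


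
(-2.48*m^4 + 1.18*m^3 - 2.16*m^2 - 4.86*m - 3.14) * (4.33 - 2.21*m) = 5.4808*m^5 - 13.3462*m^4 + 9.883*m^3 + 1.3878*m^2 - 14.1044*m - 13.5962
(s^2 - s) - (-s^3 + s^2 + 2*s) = s^3 - 3*s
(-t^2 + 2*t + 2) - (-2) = -t^2 + 2*t + 4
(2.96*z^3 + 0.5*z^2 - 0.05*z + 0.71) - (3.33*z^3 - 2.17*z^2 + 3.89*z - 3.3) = -0.37*z^3 + 2.67*z^2 - 3.94*z + 4.01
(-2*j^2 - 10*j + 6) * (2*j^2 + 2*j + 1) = -4*j^4 - 24*j^3 - 10*j^2 + 2*j + 6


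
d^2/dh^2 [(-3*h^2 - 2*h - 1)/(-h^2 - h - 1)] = 2*(-h^3 - 6*h^2 - 3*h + 1)/(h^6 + 3*h^5 + 6*h^4 + 7*h^3 + 6*h^2 + 3*h + 1)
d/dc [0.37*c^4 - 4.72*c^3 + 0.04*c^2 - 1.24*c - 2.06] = 1.48*c^3 - 14.16*c^2 + 0.08*c - 1.24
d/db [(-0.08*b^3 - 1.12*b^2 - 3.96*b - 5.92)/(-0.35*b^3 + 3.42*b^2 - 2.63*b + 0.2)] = (-0.6656*b^4 - 2.3512*b^3 + 10.2248*b^2 + 40.0448*b - 16.3616)/(0.1225*b^6 - 2.394*b^5 + 13.5374*b^4 - 18.1292*b^3 + 8.2849*b^2 - 1.052*b + 0.04)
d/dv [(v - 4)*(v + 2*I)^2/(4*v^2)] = (v^3/4 + v*(1 + 4*I) - 8)/v^3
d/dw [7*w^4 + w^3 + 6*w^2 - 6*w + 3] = 28*w^3 + 3*w^2 + 12*w - 6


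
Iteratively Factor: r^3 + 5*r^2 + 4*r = (r + 4)*(r^2 + r) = (r + 1)*(r + 4)*(r)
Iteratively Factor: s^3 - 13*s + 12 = (s - 1)*(s^2 + s - 12) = (s - 1)*(s + 4)*(s - 3)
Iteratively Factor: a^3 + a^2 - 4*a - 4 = (a - 2)*(a^2 + 3*a + 2) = (a - 2)*(a + 2)*(a + 1)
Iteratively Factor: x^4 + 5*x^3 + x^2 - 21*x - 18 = (x + 1)*(x^3 + 4*x^2 - 3*x - 18) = (x - 2)*(x + 1)*(x^2 + 6*x + 9) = (x - 2)*(x + 1)*(x + 3)*(x + 3)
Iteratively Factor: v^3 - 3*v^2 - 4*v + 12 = (v + 2)*(v^2 - 5*v + 6) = (v - 2)*(v + 2)*(v - 3)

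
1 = 1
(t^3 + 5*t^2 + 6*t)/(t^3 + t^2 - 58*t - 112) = t*(t + 3)/(t^2 - t - 56)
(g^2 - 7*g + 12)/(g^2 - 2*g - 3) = (g - 4)/(g + 1)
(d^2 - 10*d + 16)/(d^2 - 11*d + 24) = (d - 2)/(d - 3)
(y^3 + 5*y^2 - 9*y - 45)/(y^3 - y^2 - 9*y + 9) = (y + 5)/(y - 1)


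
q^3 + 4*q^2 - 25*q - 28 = (q - 4)*(q + 1)*(q + 7)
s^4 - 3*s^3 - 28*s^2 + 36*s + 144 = (s - 6)*(s - 3)*(s + 2)*(s + 4)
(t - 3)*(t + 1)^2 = t^3 - t^2 - 5*t - 3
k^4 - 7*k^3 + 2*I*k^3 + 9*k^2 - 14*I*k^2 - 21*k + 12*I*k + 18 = (k - 6)*(k - 1)*(k - I)*(k + 3*I)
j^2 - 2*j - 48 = (j - 8)*(j + 6)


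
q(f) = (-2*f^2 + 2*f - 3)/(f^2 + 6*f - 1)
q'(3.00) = -0.12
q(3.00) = -0.58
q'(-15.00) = -0.18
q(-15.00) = -3.60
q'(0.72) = 1.08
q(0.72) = -0.68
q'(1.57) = -0.02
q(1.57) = -0.44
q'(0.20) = 302.78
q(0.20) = -11.17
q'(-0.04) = 10.16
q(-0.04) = 2.49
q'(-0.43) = 0.79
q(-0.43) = 1.25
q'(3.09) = -0.12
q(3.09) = -0.59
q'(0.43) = 5.69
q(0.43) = -1.42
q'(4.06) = -0.11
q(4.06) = -0.70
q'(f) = (2 - 4*f)/(f^2 + 6*f - 1) + (-2*f - 6)*(-2*f^2 + 2*f - 3)/(f^2 + 6*f - 1)^2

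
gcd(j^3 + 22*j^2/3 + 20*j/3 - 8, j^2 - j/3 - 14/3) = j + 2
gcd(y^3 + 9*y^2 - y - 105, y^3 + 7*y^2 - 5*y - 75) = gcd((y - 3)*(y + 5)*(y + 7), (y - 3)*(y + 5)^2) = y^2 + 2*y - 15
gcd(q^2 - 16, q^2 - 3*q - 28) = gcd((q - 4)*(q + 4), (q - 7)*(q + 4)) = q + 4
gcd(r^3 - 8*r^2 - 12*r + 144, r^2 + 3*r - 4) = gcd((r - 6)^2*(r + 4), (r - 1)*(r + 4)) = r + 4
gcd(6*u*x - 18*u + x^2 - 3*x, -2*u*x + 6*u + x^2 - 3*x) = x - 3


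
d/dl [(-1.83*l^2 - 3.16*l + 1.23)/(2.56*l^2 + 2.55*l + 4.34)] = (3.4231*l^2 - 22.182*l - 16.8509)/(6.5536*l^4 + 13.056*l^3 + 28.7233*l^2 + 22.134*l + 18.8356)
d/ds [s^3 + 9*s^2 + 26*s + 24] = 3*s^2 + 18*s + 26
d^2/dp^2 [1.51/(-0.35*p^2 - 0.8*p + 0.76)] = (0.36995*p^2 + 0.8456*p - 1.51*(0.7*p + 0.8)*(1.4*p + 1.6) - 0.80332)/(0.35*p^2 + 0.8*p - 0.76)^3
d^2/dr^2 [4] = 0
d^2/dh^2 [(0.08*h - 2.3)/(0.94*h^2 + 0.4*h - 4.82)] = ((4.26 - 0.4512*h)*(0.94*h^2 + 0.4*h - 4.82) + (0.08*h - 2.3)*(1.88*h + 0.4)*(3.76*h + 0.8))/(0.94*h^2 + 0.4*h - 4.82)^3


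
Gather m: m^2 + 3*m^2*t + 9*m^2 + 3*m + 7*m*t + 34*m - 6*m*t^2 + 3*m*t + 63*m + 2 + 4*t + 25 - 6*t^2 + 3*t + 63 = m^2*(3*t + 10) + m*(-6*t^2 + 10*t + 100) - 6*t^2 + 7*t + 90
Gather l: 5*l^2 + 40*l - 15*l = 5*l^2 + 25*l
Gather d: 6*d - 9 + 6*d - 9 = 12*d - 18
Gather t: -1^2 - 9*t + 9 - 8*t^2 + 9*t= 8 - 8*t^2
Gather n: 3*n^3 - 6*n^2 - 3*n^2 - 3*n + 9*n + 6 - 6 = 3*n^3 - 9*n^2 + 6*n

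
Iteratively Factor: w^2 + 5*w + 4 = (w + 1)*(w + 4)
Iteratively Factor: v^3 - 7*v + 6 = (v - 1)*(v^2 + v - 6) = (v - 1)*(v + 3)*(v - 2)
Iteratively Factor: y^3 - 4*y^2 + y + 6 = (y - 3)*(y^2 - y - 2) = (y - 3)*(y - 2)*(y + 1)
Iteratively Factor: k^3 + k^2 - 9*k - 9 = (k - 3)*(k^2 + 4*k + 3) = (k - 3)*(k + 1)*(k + 3)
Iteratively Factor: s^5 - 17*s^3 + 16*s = (s - 4)*(s^4 + 4*s^3 - s^2 - 4*s) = (s - 4)*(s - 1)*(s^3 + 5*s^2 + 4*s) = (s - 4)*(s - 1)*(s + 1)*(s^2 + 4*s) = (s - 4)*(s - 1)*(s + 1)*(s + 4)*(s)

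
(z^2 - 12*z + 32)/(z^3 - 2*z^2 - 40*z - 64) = (z - 4)/(z^2 + 6*z + 8)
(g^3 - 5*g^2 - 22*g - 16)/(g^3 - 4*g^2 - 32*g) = (g^2 + 3*g + 2)/(g*(g + 4))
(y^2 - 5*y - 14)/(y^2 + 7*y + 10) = (y - 7)/(y + 5)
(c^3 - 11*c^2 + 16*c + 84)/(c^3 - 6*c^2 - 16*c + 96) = (c^2 - 5*c - 14)/(c^2 - 16)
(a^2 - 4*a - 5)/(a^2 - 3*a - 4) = (a - 5)/(a - 4)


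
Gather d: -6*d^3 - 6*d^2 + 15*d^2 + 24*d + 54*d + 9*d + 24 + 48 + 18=-6*d^3 + 9*d^2 + 87*d + 90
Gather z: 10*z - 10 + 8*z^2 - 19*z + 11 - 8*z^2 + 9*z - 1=0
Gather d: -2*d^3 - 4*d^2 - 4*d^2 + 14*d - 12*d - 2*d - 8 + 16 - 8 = -2*d^3 - 8*d^2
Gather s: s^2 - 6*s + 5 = s^2 - 6*s + 5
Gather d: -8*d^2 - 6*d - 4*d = -8*d^2 - 10*d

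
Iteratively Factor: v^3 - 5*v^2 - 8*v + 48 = (v - 4)*(v^2 - v - 12) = (v - 4)^2*(v + 3)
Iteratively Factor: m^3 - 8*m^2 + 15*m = (m - 5)*(m^2 - 3*m) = (m - 5)*(m - 3)*(m)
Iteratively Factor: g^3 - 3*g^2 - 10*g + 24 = (g - 4)*(g^2 + g - 6) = (g - 4)*(g + 3)*(g - 2)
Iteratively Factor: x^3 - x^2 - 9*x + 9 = (x - 1)*(x^2 - 9) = (x - 1)*(x + 3)*(x - 3)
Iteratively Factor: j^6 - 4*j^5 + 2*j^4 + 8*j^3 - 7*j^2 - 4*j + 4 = (j - 1)*(j^5 - 3*j^4 - j^3 + 7*j^2 - 4) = (j - 1)*(j + 1)*(j^4 - 4*j^3 + 3*j^2 + 4*j - 4) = (j - 2)*(j - 1)*(j + 1)*(j^3 - 2*j^2 - j + 2) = (j - 2)^2*(j - 1)*(j + 1)*(j^2 - 1) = (j - 2)^2*(j - 1)^2*(j + 1)*(j + 1)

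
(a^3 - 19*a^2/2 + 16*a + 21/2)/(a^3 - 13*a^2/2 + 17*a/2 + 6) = (a - 7)/(a - 4)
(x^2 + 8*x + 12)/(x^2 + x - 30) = (x + 2)/(x - 5)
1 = 1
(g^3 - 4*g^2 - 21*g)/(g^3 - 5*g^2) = (g^2 - 4*g - 21)/(g*(g - 5))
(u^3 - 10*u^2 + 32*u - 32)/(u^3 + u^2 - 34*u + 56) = (u - 4)/(u + 7)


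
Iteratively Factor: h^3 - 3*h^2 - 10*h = (h - 5)*(h^2 + 2*h) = (h - 5)*(h + 2)*(h)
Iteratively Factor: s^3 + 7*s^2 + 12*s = (s + 4)*(s^2 + 3*s) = (s + 3)*(s + 4)*(s)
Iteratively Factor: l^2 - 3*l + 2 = (l - 1)*(l - 2)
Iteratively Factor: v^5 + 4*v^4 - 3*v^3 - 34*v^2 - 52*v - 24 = (v + 1)*(v^4 + 3*v^3 - 6*v^2 - 28*v - 24) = (v + 1)*(v + 2)*(v^3 + v^2 - 8*v - 12) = (v + 1)*(v + 2)^2*(v^2 - v - 6) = (v - 3)*(v + 1)*(v + 2)^2*(v + 2)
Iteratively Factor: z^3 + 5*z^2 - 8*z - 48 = (z + 4)*(z^2 + z - 12) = (z - 3)*(z + 4)*(z + 4)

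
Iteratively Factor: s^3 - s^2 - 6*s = (s)*(s^2 - s - 6) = s*(s + 2)*(s - 3)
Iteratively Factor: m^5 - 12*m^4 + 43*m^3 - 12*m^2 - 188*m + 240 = (m + 2)*(m^4 - 14*m^3 + 71*m^2 - 154*m + 120) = (m - 4)*(m + 2)*(m^3 - 10*m^2 + 31*m - 30) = (m - 5)*(m - 4)*(m + 2)*(m^2 - 5*m + 6) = (m - 5)*(m - 4)*(m - 2)*(m + 2)*(m - 3)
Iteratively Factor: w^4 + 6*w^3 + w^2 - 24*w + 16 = (w - 1)*(w^3 + 7*w^2 + 8*w - 16) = (w - 1)*(w + 4)*(w^2 + 3*w - 4) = (w - 1)^2*(w + 4)*(w + 4)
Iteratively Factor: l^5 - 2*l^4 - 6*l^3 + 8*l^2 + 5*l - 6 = (l - 1)*(l^4 - l^3 - 7*l^2 + l + 6) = (l - 1)*(l + 1)*(l^3 - 2*l^2 - 5*l + 6) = (l - 1)*(l + 1)*(l + 2)*(l^2 - 4*l + 3) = (l - 3)*(l - 1)*(l + 1)*(l + 2)*(l - 1)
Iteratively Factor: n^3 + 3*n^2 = (n)*(n^2 + 3*n) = n^2*(n + 3)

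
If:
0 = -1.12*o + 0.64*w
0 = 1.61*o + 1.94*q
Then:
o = 0.571428571428571*w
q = -0.474226804123711*w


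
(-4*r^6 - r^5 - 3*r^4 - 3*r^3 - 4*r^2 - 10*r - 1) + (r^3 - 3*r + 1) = -4*r^6 - r^5 - 3*r^4 - 2*r^3 - 4*r^2 - 13*r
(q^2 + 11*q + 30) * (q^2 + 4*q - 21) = q^4 + 15*q^3 + 53*q^2 - 111*q - 630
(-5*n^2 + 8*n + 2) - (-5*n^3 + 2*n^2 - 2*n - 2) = 5*n^3 - 7*n^2 + 10*n + 4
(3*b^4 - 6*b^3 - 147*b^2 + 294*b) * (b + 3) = 3*b^5 + 3*b^4 - 165*b^3 - 147*b^2 + 882*b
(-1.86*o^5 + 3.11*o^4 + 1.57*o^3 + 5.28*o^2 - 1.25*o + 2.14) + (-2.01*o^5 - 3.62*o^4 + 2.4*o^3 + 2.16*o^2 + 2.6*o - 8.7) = -3.87*o^5 - 0.51*o^4 + 3.97*o^3 + 7.44*o^2 + 1.35*o - 6.56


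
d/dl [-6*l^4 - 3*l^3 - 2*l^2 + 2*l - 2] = -24*l^3 - 9*l^2 - 4*l + 2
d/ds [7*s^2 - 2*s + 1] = 14*s - 2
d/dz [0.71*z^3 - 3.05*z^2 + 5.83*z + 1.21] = 2.13*z^2 - 6.1*z + 5.83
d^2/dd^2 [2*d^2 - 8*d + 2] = 4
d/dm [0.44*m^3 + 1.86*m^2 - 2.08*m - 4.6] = 1.32*m^2 + 3.72*m - 2.08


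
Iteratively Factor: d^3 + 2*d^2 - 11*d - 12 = (d - 3)*(d^2 + 5*d + 4) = (d - 3)*(d + 1)*(d + 4)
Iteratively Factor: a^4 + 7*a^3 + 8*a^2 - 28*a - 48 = (a + 4)*(a^3 + 3*a^2 - 4*a - 12) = (a + 3)*(a + 4)*(a^2 - 4) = (a - 2)*(a + 3)*(a + 4)*(a + 2)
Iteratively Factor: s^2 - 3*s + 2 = (s - 1)*(s - 2)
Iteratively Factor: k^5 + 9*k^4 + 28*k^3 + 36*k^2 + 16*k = (k + 4)*(k^4 + 5*k^3 + 8*k^2 + 4*k) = (k + 2)*(k + 4)*(k^3 + 3*k^2 + 2*k) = (k + 1)*(k + 2)*(k + 4)*(k^2 + 2*k) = (k + 1)*(k + 2)^2*(k + 4)*(k)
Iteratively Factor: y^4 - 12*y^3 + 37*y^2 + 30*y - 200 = (y - 4)*(y^3 - 8*y^2 + 5*y + 50) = (y - 5)*(y - 4)*(y^2 - 3*y - 10) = (y - 5)^2*(y - 4)*(y + 2)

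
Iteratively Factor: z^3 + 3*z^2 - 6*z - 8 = (z + 1)*(z^2 + 2*z - 8) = (z + 1)*(z + 4)*(z - 2)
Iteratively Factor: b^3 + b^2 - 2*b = (b)*(b^2 + b - 2) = b*(b - 1)*(b + 2)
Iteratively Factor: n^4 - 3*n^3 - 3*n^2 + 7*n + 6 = (n + 1)*(n^3 - 4*n^2 + n + 6) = (n - 3)*(n + 1)*(n^2 - n - 2) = (n - 3)*(n - 2)*(n + 1)*(n + 1)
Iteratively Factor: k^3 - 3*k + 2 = (k + 2)*(k^2 - 2*k + 1) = (k - 1)*(k + 2)*(k - 1)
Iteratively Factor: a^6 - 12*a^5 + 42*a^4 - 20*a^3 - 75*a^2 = (a - 3)*(a^5 - 9*a^4 + 15*a^3 + 25*a^2) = a*(a - 3)*(a^4 - 9*a^3 + 15*a^2 + 25*a) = a^2*(a - 3)*(a^3 - 9*a^2 + 15*a + 25) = a^2*(a - 5)*(a - 3)*(a^2 - 4*a - 5) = a^2*(a - 5)^2*(a - 3)*(a + 1)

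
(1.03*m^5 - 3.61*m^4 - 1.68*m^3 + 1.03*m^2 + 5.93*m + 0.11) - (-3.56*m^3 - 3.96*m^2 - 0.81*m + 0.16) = 1.03*m^5 - 3.61*m^4 + 1.88*m^3 + 4.99*m^2 + 6.74*m - 0.05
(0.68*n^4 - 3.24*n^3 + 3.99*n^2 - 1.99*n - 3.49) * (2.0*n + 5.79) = 1.36*n^5 - 2.5428*n^4 - 10.7796*n^3 + 19.1221*n^2 - 18.5021*n - 20.2071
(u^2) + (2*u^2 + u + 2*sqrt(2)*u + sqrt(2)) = 3*u^2 + u + 2*sqrt(2)*u + sqrt(2)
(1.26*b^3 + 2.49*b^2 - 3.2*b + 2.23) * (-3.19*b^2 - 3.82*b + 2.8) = -4.0194*b^5 - 12.7563*b^4 + 4.2242*b^3 + 12.0823*b^2 - 17.4786*b + 6.244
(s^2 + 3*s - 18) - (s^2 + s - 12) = 2*s - 6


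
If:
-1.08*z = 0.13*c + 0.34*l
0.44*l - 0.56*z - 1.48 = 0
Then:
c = -11.6363636363636*z - 8.7972027972028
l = 1.27272727272727*z + 3.36363636363636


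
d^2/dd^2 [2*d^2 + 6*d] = 4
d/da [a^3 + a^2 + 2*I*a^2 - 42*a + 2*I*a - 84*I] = 3*a^2 + a*(2 + 4*I) - 42 + 2*I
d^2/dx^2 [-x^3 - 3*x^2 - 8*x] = -6*x - 6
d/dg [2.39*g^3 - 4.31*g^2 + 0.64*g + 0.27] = 7.17*g^2 - 8.62*g + 0.64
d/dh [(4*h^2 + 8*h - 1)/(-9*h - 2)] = (-36*h^2 - 16*h - 25)/(81*h^2 + 36*h + 4)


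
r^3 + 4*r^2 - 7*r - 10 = (r - 2)*(r + 1)*(r + 5)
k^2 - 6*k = k*(k - 6)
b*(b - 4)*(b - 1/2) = b^3 - 9*b^2/2 + 2*b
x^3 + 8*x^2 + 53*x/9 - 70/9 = (x - 2/3)*(x + 5/3)*(x + 7)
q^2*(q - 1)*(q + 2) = q^4 + q^3 - 2*q^2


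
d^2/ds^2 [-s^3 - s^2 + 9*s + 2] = -6*s - 2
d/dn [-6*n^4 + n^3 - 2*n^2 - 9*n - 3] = -24*n^3 + 3*n^2 - 4*n - 9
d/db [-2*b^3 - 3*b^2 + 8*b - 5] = -6*b^2 - 6*b + 8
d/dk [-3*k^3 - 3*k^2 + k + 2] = -9*k^2 - 6*k + 1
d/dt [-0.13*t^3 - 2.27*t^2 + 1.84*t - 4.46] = -0.39*t^2 - 4.54*t + 1.84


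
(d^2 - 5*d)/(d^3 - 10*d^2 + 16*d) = (d - 5)/(d^2 - 10*d + 16)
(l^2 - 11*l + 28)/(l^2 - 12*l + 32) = (l - 7)/(l - 8)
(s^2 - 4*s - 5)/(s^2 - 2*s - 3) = (s - 5)/(s - 3)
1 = 1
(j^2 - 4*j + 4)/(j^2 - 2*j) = (j - 2)/j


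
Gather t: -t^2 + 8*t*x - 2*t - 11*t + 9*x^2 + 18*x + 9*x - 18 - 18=-t^2 + t*(8*x - 13) + 9*x^2 + 27*x - 36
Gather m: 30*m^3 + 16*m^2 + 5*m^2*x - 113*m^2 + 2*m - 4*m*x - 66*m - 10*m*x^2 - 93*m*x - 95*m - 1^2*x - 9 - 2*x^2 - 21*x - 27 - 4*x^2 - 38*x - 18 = 30*m^3 + m^2*(5*x - 97) + m*(-10*x^2 - 97*x - 159) - 6*x^2 - 60*x - 54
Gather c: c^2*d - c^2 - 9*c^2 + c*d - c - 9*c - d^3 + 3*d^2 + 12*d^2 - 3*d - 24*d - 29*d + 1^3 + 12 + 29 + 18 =c^2*(d - 10) + c*(d - 10) - d^3 + 15*d^2 - 56*d + 60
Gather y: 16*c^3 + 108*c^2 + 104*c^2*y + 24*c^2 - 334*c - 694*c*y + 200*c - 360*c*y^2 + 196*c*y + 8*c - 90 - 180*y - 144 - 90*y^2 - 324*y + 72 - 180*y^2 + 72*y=16*c^3 + 132*c^2 - 126*c + y^2*(-360*c - 270) + y*(104*c^2 - 498*c - 432) - 162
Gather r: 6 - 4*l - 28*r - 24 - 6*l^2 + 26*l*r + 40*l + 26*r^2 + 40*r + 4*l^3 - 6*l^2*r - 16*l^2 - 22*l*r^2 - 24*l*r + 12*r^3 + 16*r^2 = 4*l^3 - 22*l^2 + 36*l + 12*r^3 + r^2*(42 - 22*l) + r*(-6*l^2 + 2*l + 12) - 18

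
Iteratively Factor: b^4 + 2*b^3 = (b)*(b^3 + 2*b^2) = b^2*(b^2 + 2*b) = b^2*(b + 2)*(b)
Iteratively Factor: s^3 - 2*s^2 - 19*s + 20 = (s + 4)*(s^2 - 6*s + 5) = (s - 5)*(s + 4)*(s - 1)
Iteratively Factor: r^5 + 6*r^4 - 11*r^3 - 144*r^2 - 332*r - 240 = (r + 2)*(r^4 + 4*r^3 - 19*r^2 - 106*r - 120) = (r + 2)*(r + 3)*(r^3 + r^2 - 22*r - 40) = (r + 2)*(r + 3)*(r + 4)*(r^2 - 3*r - 10) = (r - 5)*(r + 2)*(r + 3)*(r + 4)*(r + 2)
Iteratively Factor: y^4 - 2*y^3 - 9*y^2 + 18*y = (y - 2)*(y^3 - 9*y) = (y - 3)*(y - 2)*(y^2 + 3*y) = y*(y - 3)*(y - 2)*(y + 3)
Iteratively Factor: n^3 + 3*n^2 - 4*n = (n + 4)*(n^2 - n) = (n - 1)*(n + 4)*(n)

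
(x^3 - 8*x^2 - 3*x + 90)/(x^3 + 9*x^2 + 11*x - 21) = (x^2 - 11*x + 30)/(x^2 + 6*x - 7)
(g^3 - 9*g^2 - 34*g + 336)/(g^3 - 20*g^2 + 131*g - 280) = (g + 6)/(g - 5)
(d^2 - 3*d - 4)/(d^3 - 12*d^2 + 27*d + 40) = (d - 4)/(d^2 - 13*d + 40)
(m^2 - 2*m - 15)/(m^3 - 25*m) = (m + 3)/(m*(m + 5))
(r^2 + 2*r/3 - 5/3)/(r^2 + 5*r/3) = (r - 1)/r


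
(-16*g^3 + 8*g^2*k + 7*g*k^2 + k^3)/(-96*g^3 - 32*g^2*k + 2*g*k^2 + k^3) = (g - k)/(6*g - k)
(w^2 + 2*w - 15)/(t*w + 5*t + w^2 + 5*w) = (w - 3)/(t + w)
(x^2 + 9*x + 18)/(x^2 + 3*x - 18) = (x + 3)/(x - 3)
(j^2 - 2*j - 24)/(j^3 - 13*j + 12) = (j - 6)/(j^2 - 4*j + 3)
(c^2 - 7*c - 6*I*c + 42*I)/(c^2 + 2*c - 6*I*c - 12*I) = (c - 7)/(c + 2)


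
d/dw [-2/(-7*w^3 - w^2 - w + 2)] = 2*(-21*w^2 - 2*w - 1)/(7*w^3 + w^2 + w - 2)^2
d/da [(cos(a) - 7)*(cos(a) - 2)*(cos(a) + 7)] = (-3*cos(a)^2 + 4*cos(a) + 49)*sin(a)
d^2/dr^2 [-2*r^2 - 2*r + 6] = -4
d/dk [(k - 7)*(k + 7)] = 2*k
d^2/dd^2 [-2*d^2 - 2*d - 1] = -4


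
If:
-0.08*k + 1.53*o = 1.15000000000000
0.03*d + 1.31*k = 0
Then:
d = 627.708333333333 - 835.125*o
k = 19.125*o - 14.375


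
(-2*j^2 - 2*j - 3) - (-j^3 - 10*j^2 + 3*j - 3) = j^3 + 8*j^2 - 5*j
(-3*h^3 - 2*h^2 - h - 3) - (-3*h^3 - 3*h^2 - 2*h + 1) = h^2 + h - 4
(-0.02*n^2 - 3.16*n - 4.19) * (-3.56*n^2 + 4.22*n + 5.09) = 0.0712*n^4 + 11.1652*n^3 + 1.4794*n^2 - 33.7662*n - 21.3271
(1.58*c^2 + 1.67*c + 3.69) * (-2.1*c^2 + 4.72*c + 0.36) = -3.318*c^4 + 3.9506*c^3 + 0.702199999999999*c^2 + 18.018*c + 1.3284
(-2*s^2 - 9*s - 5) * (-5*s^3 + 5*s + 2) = 10*s^5 + 45*s^4 + 15*s^3 - 49*s^2 - 43*s - 10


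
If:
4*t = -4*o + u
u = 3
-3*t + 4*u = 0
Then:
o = -13/4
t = 4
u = 3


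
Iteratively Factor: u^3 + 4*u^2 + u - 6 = (u + 2)*(u^2 + 2*u - 3) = (u + 2)*(u + 3)*(u - 1)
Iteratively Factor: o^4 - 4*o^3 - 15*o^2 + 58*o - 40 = (o - 2)*(o^3 - 2*o^2 - 19*o + 20) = (o - 2)*(o + 4)*(o^2 - 6*o + 5) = (o - 5)*(o - 2)*(o + 4)*(o - 1)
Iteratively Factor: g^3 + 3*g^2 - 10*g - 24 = (g + 2)*(g^2 + g - 12) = (g - 3)*(g + 2)*(g + 4)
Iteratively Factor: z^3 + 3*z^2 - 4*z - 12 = (z - 2)*(z^2 + 5*z + 6) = (z - 2)*(z + 2)*(z + 3)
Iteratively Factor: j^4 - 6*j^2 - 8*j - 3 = (j - 3)*(j^3 + 3*j^2 + 3*j + 1) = (j - 3)*(j + 1)*(j^2 + 2*j + 1) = (j - 3)*(j + 1)^2*(j + 1)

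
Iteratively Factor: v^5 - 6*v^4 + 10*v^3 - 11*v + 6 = (v + 1)*(v^4 - 7*v^3 + 17*v^2 - 17*v + 6) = (v - 1)*(v + 1)*(v^3 - 6*v^2 + 11*v - 6) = (v - 1)^2*(v + 1)*(v^2 - 5*v + 6) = (v - 3)*(v - 1)^2*(v + 1)*(v - 2)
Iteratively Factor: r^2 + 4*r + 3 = (r + 3)*(r + 1)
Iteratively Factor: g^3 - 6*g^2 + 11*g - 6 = (g - 3)*(g^2 - 3*g + 2) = (g - 3)*(g - 2)*(g - 1)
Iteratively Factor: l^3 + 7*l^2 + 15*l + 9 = (l + 3)*(l^2 + 4*l + 3) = (l + 1)*(l + 3)*(l + 3)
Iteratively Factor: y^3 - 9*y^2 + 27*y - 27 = (y - 3)*(y^2 - 6*y + 9) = (y - 3)^2*(y - 3)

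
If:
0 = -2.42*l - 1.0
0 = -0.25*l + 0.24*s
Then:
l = -0.41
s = -0.43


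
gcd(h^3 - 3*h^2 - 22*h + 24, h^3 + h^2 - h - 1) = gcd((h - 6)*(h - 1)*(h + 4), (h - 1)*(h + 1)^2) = h - 1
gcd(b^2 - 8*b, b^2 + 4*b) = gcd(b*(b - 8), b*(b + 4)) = b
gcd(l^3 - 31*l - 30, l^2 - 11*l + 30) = l - 6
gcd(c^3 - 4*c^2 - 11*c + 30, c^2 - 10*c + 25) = c - 5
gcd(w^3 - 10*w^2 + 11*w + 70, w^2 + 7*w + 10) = w + 2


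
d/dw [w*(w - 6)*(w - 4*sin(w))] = -w*(w - 6)*(4*cos(w) - 1) + w*(w - 4*sin(w)) + (w - 6)*(w - 4*sin(w))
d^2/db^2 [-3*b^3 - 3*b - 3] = -18*b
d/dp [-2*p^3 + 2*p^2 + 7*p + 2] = -6*p^2 + 4*p + 7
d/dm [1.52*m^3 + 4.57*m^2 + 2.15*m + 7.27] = 4.56*m^2 + 9.14*m + 2.15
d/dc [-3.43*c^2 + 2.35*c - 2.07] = 2.35 - 6.86*c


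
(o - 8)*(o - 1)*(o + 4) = o^3 - 5*o^2 - 28*o + 32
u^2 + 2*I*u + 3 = (u - I)*(u + 3*I)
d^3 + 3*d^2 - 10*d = d*(d - 2)*(d + 5)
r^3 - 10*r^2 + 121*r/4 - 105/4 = (r - 5)*(r - 7/2)*(r - 3/2)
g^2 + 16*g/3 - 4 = (g - 2/3)*(g + 6)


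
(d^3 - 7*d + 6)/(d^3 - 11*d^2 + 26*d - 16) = (d + 3)/(d - 8)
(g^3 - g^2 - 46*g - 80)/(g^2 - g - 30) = (g^2 - 6*g - 16)/(g - 6)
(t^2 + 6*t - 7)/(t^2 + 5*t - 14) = (t - 1)/(t - 2)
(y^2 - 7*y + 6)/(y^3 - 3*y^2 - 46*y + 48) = (y - 6)/(y^2 - 2*y - 48)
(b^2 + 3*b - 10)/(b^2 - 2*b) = (b + 5)/b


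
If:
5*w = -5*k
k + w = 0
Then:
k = -w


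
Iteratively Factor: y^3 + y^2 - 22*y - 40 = (y + 4)*(y^2 - 3*y - 10) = (y - 5)*(y + 4)*(y + 2)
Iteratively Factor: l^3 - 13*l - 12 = (l + 3)*(l^2 - 3*l - 4) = (l - 4)*(l + 3)*(l + 1)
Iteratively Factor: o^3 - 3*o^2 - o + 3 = (o - 3)*(o^2 - 1) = (o - 3)*(o - 1)*(o + 1)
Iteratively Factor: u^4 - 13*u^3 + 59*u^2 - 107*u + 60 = (u - 3)*(u^3 - 10*u^2 + 29*u - 20) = (u - 3)*(u - 1)*(u^2 - 9*u + 20) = (u - 5)*(u - 3)*(u - 1)*(u - 4)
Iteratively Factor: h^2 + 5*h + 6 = (h + 3)*(h + 2)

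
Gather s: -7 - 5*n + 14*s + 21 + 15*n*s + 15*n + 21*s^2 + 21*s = 10*n + 21*s^2 + s*(15*n + 35) + 14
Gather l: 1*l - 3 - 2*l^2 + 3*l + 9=-2*l^2 + 4*l + 6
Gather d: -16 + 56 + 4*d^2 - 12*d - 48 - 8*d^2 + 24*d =-4*d^2 + 12*d - 8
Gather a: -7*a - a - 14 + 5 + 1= -8*a - 8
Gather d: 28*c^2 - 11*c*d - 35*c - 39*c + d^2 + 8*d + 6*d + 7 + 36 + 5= 28*c^2 - 74*c + d^2 + d*(14 - 11*c) + 48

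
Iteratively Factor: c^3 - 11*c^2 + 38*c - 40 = (c - 5)*(c^2 - 6*c + 8) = (c - 5)*(c - 4)*(c - 2)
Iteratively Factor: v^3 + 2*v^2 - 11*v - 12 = (v + 1)*(v^2 + v - 12) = (v + 1)*(v + 4)*(v - 3)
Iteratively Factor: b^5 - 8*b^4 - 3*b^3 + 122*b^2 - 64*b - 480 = (b + 2)*(b^4 - 10*b^3 + 17*b^2 + 88*b - 240) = (b - 5)*(b + 2)*(b^3 - 5*b^2 - 8*b + 48) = (b - 5)*(b + 2)*(b + 3)*(b^2 - 8*b + 16) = (b - 5)*(b - 4)*(b + 2)*(b + 3)*(b - 4)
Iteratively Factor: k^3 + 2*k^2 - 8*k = (k)*(k^2 + 2*k - 8) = k*(k - 2)*(k + 4)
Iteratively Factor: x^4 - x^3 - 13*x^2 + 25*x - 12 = (x - 1)*(x^3 - 13*x + 12) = (x - 3)*(x - 1)*(x^2 + 3*x - 4) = (x - 3)*(x - 1)^2*(x + 4)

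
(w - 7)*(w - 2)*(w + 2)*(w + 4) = w^4 - 3*w^3 - 32*w^2 + 12*w + 112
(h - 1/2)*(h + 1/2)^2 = h^3 + h^2/2 - h/4 - 1/8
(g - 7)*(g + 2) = g^2 - 5*g - 14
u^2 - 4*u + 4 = (u - 2)^2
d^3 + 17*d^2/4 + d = d*(d + 1/4)*(d + 4)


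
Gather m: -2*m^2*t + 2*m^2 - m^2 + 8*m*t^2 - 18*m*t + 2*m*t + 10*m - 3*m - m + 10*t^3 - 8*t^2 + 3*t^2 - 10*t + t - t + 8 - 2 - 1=m^2*(1 - 2*t) + m*(8*t^2 - 16*t + 6) + 10*t^3 - 5*t^2 - 10*t + 5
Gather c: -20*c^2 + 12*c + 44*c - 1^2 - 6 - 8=-20*c^2 + 56*c - 15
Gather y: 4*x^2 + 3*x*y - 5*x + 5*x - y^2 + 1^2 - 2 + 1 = 4*x^2 + 3*x*y - y^2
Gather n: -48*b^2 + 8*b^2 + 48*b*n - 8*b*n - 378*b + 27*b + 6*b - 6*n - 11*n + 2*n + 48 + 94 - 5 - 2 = -40*b^2 - 345*b + n*(40*b - 15) + 135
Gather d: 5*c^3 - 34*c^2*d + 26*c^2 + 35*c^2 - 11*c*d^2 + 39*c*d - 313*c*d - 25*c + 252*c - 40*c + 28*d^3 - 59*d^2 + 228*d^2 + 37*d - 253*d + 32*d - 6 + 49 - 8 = 5*c^3 + 61*c^2 + 187*c + 28*d^3 + d^2*(169 - 11*c) + d*(-34*c^2 - 274*c - 184) + 35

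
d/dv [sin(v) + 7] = cos(v)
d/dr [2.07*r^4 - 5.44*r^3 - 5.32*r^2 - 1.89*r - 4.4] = 8.28*r^3 - 16.32*r^2 - 10.64*r - 1.89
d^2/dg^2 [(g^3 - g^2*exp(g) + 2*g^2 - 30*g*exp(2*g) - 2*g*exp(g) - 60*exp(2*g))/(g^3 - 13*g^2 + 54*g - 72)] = (-g^8*exp(g) - 120*g^7*exp(2*g) + 26*g^7*exp(g) + 3120*g^6*exp(2*g) - 245*g^6*exp(g) + 30*g^6 - 31140*g^5*exp(2*g) + 826*g^5*exp(g) - 324*g^5 + 138540*g^4*exp(2*g) + 1444*g^4*exp(g) + 216*g^4 - 157380*g^3*exp(2*g) - 17344*g^3*exp(g) + 8784*g^3 - 879480*g^2*exp(2*g) + 37584*g^2*exp(g) - 34560*g^2 + 3255120*g*exp(2*g) - 4320*g*exp(g) + 31104*g - 3270240*exp(2*g) - 46656*exp(g) + 20736)/(g^9 - 39*g^8 + 669*g^7 - 6625*g^6 + 41742*g^5 - 173556*g^4 + 476280*g^3 - 832032*g^2 + 839808*g - 373248)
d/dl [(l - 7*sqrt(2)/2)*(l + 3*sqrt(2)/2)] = 2*l - 2*sqrt(2)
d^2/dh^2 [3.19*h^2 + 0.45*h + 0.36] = 6.38000000000000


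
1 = 1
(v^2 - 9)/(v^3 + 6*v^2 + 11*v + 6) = (v - 3)/(v^2 + 3*v + 2)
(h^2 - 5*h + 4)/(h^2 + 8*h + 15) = (h^2 - 5*h + 4)/(h^2 + 8*h + 15)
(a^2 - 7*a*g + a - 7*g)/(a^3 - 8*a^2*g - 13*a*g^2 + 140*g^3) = (a + 1)/(a^2 - a*g - 20*g^2)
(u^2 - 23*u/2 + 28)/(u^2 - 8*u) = (u - 7/2)/u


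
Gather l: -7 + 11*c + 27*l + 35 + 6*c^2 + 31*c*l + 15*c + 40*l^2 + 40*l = 6*c^2 + 26*c + 40*l^2 + l*(31*c + 67) + 28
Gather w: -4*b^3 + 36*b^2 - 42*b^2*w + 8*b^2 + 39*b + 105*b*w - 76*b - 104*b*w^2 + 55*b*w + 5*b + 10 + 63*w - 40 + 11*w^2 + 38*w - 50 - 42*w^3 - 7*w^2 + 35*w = -4*b^3 + 44*b^2 - 32*b - 42*w^3 + w^2*(4 - 104*b) + w*(-42*b^2 + 160*b + 136) - 80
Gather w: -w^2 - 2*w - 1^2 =-w^2 - 2*w - 1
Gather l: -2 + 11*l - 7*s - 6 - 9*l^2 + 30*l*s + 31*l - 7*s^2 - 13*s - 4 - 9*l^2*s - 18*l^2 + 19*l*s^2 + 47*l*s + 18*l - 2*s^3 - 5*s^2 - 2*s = l^2*(-9*s - 27) + l*(19*s^2 + 77*s + 60) - 2*s^3 - 12*s^2 - 22*s - 12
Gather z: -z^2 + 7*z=-z^2 + 7*z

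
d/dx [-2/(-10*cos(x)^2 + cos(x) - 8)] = 2*(20*cos(x) - 1)*sin(x)/(10*sin(x)^2 + cos(x) - 18)^2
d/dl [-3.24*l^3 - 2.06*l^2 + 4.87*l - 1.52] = -9.72*l^2 - 4.12*l + 4.87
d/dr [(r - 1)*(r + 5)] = 2*r + 4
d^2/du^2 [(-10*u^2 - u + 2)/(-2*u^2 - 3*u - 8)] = 28*(-4*u^3 - 36*u^2 - 6*u + 45)/(8*u^6 + 36*u^5 + 150*u^4 + 315*u^3 + 600*u^2 + 576*u + 512)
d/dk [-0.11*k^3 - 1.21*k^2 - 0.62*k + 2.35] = -0.33*k^2 - 2.42*k - 0.62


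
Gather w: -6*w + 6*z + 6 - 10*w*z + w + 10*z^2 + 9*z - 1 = w*(-10*z - 5) + 10*z^2 + 15*z + 5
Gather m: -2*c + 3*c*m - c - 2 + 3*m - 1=-3*c + m*(3*c + 3) - 3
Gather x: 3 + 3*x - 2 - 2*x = x + 1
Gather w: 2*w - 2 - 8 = 2*w - 10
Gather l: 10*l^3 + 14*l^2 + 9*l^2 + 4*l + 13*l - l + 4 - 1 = 10*l^3 + 23*l^2 + 16*l + 3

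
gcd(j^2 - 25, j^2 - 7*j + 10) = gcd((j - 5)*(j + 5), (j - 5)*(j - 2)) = j - 5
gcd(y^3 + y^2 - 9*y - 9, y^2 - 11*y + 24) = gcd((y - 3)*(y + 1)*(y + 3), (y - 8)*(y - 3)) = y - 3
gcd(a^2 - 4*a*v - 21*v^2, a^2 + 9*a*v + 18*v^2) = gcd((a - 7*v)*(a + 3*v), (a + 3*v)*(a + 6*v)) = a + 3*v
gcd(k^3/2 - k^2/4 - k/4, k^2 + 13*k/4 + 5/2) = 1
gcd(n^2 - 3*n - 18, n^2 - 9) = n + 3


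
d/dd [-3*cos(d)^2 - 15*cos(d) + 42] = 3*(2*cos(d) + 5)*sin(d)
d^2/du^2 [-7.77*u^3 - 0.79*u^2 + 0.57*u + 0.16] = -46.62*u - 1.58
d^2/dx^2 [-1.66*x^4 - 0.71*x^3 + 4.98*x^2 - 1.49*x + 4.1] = -19.92*x^2 - 4.26*x + 9.96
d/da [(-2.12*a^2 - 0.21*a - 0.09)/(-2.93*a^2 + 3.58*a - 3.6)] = (-8.2049*a^2 + 14.7366*a + 1.0782)/(8.5849*a^4 - 20.9788*a^3 + 33.9124*a^2 - 25.776*a + 12.96)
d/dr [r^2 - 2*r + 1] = 2*r - 2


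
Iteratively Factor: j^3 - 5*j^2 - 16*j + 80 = (j + 4)*(j^2 - 9*j + 20) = (j - 4)*(j + 4)*(j - 5)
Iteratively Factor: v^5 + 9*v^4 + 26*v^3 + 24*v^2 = (v + 2)*(v^4 + 7*v^3 + 12*v^2) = v*(v + 2)*(v^3 + 7*v^2 + 12*v) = v*(v + 2)*(v + 3)*(v^2 + 4*v) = v^2*(v + 2)*(v + 3)*(v + 4)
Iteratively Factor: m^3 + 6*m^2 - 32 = (m + 4)*(m^2 + 2*m - 8) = (m - 2)*(m + 4)*(m + 4)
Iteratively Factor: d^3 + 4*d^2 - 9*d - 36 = (d + 4)*(d^2 - 9) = (d - 3)*(d + 4)*(d + 3)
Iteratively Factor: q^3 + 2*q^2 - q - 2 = (q + 1)*(q^2 + q - 2) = (q + 1)*(q + 2)*(q - 1)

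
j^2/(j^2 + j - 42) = j^2/(j^2 + j - 42)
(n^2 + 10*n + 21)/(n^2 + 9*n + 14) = (n + 3)/(n + 2)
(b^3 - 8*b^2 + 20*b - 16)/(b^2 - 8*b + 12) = (b^2 - 6*b + 8)/(b - 6)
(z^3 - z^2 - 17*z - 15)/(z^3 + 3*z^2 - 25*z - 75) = (z + 1)/(z + 5)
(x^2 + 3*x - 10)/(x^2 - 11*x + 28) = (x^2 + 3*x - 10)/(x^2 - 11*x + 28)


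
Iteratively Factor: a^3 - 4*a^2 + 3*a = (a - 3)*(a^2 - a) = (a - 3)*(a - 1)*(a)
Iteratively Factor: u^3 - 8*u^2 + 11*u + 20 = (u - 4)*(u^2 - 4*u - 5) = (u - 4)*(u + 1)*(u - 5)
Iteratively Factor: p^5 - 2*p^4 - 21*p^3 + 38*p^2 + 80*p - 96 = (p - 4)*(p^4 + 2*p^3 - 13*p^2 - 14*p + 24) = (p - 4)*(p - 1)*(p^3 + 3*p^2 - 10*p - 24) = (p - 4)*(p - 1)*(p + 2)*(p^2 + p - 12) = (p - 4)*(p - 1)*(p + 2)*(p + 4)*(p - 3)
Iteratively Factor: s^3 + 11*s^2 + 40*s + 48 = (s + 4)*(s^2 + 7*s + 12) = (s + 3)*(s + 4)*(s + 4)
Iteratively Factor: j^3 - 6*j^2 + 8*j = (j - 4)*(j^2 - 2*j) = (j - 4)*(j - 2)*(j)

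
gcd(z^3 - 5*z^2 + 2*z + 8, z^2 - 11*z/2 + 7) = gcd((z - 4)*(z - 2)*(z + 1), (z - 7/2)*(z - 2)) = z - 2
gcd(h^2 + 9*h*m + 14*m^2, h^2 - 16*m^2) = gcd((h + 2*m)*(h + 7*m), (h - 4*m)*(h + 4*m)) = 1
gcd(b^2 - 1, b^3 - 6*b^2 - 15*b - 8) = b + 1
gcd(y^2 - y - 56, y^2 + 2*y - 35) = y + 7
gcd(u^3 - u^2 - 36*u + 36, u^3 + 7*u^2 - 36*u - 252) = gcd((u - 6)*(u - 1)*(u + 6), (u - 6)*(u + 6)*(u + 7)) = u^2 - 36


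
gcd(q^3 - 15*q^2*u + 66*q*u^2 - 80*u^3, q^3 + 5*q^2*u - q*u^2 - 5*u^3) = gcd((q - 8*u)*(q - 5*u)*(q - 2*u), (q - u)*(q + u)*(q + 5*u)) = 1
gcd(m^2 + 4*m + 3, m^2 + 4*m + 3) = m^2 + 4*m + 3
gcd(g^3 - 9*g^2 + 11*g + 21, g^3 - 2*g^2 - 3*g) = g^2 - 2*g - 3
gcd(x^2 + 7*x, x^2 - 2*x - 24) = 1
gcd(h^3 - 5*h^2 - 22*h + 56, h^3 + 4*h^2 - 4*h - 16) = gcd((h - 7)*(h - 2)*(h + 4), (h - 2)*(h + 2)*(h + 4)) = h^2 + 2*h - 8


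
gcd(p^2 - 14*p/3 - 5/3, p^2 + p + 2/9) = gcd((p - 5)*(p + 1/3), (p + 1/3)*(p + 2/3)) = p + 1/3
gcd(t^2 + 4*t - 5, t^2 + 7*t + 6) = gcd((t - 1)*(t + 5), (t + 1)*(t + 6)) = 1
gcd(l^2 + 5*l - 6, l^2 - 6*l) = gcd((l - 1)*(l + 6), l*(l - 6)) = 1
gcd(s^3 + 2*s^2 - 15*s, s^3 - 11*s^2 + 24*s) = s^2 - 3*s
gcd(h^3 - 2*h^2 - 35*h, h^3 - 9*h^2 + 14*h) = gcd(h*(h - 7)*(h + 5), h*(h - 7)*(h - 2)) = h^2 - 7*h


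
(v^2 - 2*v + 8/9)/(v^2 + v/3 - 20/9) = (3*v - 2)/(3*v + 5)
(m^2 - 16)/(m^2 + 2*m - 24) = (m + 4)/(m + 6)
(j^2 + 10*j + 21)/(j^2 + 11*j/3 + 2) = 3*(j + 7)/(3*j + 2)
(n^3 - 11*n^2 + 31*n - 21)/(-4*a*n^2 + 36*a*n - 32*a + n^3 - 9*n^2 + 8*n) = (-n^2 + 10*n - 21)/(4*a*n - 32*a - n^2 + 8*n)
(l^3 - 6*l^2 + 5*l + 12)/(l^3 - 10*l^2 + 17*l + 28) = (l - 3)/(l - 7)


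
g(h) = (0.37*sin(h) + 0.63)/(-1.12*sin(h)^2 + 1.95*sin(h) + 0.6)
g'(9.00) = 0.22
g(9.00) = 0.64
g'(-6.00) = -0.50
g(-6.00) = 0.69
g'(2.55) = 0.04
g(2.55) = 0.62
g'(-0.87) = -0.50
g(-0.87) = -0.22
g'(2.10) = -0.13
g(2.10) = 0.66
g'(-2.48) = 1.30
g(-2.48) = -0.39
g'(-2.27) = 0.49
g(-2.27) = -0.22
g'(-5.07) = 0.11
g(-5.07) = 0.68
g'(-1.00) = -0.31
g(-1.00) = -0.17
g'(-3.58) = 0.20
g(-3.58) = 0.64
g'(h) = (2.24*sin(h)*cos(h) - 1.95*cos(h))*(0.37*sin(h) + 0.63)/(-1.12*sin(h)^2 + 1.95*sin(h) + 0.6)^2 + 0.37*cos(h)/(-1.12*sin(h)^2 + 1.95*sin(h) + 0.6) = 0.262984878369494*(0.4144*sin(h)^2 + 1.4112*sin(h) - 1.0065)*cos(h)/(0.574358974358974*sin(h)^2 - 1.0*sin(h) - 0.307692307692308)^2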